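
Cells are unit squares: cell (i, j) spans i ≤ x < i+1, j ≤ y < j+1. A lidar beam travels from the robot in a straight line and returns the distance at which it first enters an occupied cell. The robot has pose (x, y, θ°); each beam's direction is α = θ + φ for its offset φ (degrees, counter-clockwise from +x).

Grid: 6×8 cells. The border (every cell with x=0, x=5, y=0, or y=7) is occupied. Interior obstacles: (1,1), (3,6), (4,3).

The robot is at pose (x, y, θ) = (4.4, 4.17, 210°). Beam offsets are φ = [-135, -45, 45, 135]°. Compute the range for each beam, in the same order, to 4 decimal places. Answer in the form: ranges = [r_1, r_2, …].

beam 1: φ=-135°, α=75°
  d=(0.2588,0.9659)  start (4,4)  tX=2.3182 tY=0.8593  stride 1/|dx|=3.8637 1/|dy|=1.0353
    cross y-line → (4,5), t=0.8593
    cross y-line → (4,6), t=1.8946
    cross x-line → (5,6), t=2.3182 (wall)
  → r_1 = 2.3182
beam 2: φ=-45°, α=165°
  d=(-0.9659,0.2588)  start (4,4)  tX=0.4141 tY=3.2069  stride 1/|dx|=1.0353 1/|dy|=3.8637
    cross x-line → (3,4), t=0.4141
    cross x-line → (2,4), t=1.4494
    cross x-line → (1,4), t=2.4847
    cross y-line → (1,5), t=3.2069
    cross x-line → (0,5), t=3.5199 (wall)
  → r_2 = 3.5199
beam 3: φ=45°, α=255°
  d=(-0.2588,-0.9659)  start (4,4)  tX=1.5455 tY=0.1760  stride 1/|dx|=3.8637 1/|dy|=1.0353
    cross y-line → (4,3), t=0.1760 (wall)
  → r_3 = 0.1760
beam 4: φ=135°, α=345°
  d=(0.9659,-0.2588)  start (4,4)  tX=0.6212 tY=0.6568  stride 1/|dx|=1.0353 1/|dy|=3.8637
    cross x-line → (5,4), t=0.6212 (wall)
  → r_4 = 0.6212

ranges = [2.3182, 3.5199, 0.1760, 0.6212]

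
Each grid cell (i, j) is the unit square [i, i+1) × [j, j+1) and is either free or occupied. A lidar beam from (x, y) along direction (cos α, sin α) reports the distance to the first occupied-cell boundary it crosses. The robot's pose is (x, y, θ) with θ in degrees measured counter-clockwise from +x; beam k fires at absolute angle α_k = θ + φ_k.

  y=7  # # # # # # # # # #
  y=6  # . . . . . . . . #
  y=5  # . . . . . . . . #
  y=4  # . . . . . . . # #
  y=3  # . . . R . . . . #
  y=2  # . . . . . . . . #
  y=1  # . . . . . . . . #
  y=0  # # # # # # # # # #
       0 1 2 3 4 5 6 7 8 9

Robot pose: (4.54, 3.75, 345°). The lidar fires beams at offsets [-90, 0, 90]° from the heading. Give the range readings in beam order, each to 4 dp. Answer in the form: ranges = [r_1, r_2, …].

ranges = [2.8470, 4.6173, 3.3646]

beam 1: φ=-90°, α=255°
  direction (-0.2588, -0.9659); cell (4,3); t to first gridline: x 2.0864, y 0.7765 (then +3.8637 / +1.0353)
    (4,2) via y @ 0.7765
    (4,1) via y @ 1.8117
    (3,1) via x @ 2.0864
    (3,0) via y @ 2.8470  # hit
  → r_1 = 2.8470
beam 2: φ=0°, α=345°
  direction (0.9659, -0.2588); cell (4,3); t to first gridline: x 0.4762, y 2.8978 (then +1.0353 / +3.8637)
    (5,3) via x @ 0.4762
    (6,3) via x @ 1.5115
    (7,3) via x @ 2.5468
    (7,2) via y @ 2.8978
    (8,2) via x @ 3.5821
    (9,2) via x @ 4.6173  # hit
  → r_2 = 4.6173
beam 3: φ=90°, α=75°
  direction (0.2588, 0.9659); cell (4,3); t to first gridline: x 1.7773, y 0.2588 (then +3.8637 / +1.0353)
    (4,4) via y @ 0.2588
    (4,5) via y @ 1.2941
    (5,5) via x @ 1.7773
    (5,6) via y @ 2.3294
    (5,7) via y @ 3.3646  # hit
  → r_3 = 3.3646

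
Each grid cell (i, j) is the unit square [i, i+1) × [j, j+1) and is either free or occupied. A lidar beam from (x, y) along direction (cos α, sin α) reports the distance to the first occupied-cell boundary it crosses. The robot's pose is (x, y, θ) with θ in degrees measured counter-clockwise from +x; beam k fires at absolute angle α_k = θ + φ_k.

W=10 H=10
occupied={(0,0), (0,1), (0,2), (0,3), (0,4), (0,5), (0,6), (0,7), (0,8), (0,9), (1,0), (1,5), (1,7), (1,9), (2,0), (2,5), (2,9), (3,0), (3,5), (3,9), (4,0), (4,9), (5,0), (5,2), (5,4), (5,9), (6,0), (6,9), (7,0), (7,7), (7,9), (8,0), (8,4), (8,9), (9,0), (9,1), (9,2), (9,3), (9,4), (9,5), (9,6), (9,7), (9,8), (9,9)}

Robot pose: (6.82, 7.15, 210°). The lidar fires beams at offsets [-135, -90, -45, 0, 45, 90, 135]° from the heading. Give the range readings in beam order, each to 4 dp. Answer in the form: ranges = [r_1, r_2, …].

ranges = [0.6955, 2.1362, 6.0253, 3.2563, 3.1682, 2.4826, 0.1863]

beam 1: φ=-135°, α=75°
  d=(0.2588,0.9659)  start (6,7)  tX=0.6955 tY=0.8800  stride 1/|dx|=3.8637 1/|dy|=1.0353
    cross x-line → (7,7), t=0.6955 (wall)
  → r_1 = 0.6955
beam 2: φ=-90°, α=120°
  d=(-0.5000,0.8660)  start (6,7)  tX=1.6400 tY=0.9815  stride 1/|dx|=2.0000 1/|dy|=1.1547
    cross y-line → (6,8), t=0.9815
    cross x-line → (5,8), t=1.6400
    cross y-line → (5,9), t=2.1362 (wall)
  → r_2 = 2.1362
beam 3: φ=-45°, α=165°
  d=(-0.9659,0.2588)  start (6,7)  tX=0.8489 tY=3.2841  stride 1/|dx|=1.0353 1/|dy|=3.8637
    cross x-line → (5,7), t=0.8489
    cross x-line → (4,7), t=1.8842
    cross x-line → (3,7), t=2.9195
    cross y-line → (3,8), t=3.2841
    cross x-line → (2,8), t=3.9548
    cross x-line → (1,8), t=4.9900
    cross x-line → (0,8), t=6.0253 (wall)
  → r_3 = 6.0253
beam 4: φ=0°, α=210°
  d=(-0.8660,-0.5000)  start (6,7)  tX=0.9469 tY=0.3000  stride 1/|dx|=1.1547 1/|dy|=2.0000
    cross y-line → (6,6), t=0.3000
    cross x-line → (5,6), t=0.9469
    cross x-line → (4,6), t=2.1016
    cross y-line → (4,5), t=2.3000
    cross x-line → (3,5), t=3.2563 (wall)
  → r_4 = 3.2563
beam 5: φ=45°, α=255°
  d=(-0.2588,-0.9659)  start (6,7)  tX=3.1682 tY=0.1553  stride 1/|dx|=3.8637 1/|dy|=1.0353
    cross y-line → (6,6), t=0.1553
    cross y-line → (6,5), t=1.1906
    cross y-line → (6,4), t=2.2258
    cross x-line → (5,4), t=3.1682 (wall)
  → r_5 = 3.1682
beam 6: φ=90°, α=300°
  d=(0.5000,-0.8660)  start (6,7)  tX=0.3600 tY=0.1732  stride 1/|dx|=2.0000 1/|dy|=1.1547
    cross y-line → (6,6), t=0.1732
    cross x-line → (7,6), t=0.3600
    cross y-line → (7,5), t=1.3279
    cross x-line → (8,5), t=2.3600
    cross y-line → (8,4), t=2.4826 (wall)
  → r_6 = 2.4826
beam 7: φ=135°, α=345°
  d=(0.9659,-0.2588)  start (6,7)  tX=0.1863 tY=0.5796  stride 1/|dx|=1.0353 1/|dy|=3.8637
    cross x-line → (7,7), t=0.1863 (wall)
  → r_7 = 0.1863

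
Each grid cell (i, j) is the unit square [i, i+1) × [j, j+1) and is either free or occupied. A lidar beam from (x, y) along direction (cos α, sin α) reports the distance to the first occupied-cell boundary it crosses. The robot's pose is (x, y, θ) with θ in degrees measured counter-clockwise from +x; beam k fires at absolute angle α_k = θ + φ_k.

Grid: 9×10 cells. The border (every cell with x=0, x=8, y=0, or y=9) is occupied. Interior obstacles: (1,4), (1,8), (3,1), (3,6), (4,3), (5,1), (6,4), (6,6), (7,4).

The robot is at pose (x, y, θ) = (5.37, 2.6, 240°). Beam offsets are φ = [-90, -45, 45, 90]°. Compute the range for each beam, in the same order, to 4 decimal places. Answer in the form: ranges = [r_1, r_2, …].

beam 1: φ=-90°, α=150°
  dir = (cos 150°, sin 150°) = (-0.8660, 0.5000); from cell (5,2)
  next x-line at t=0.4272, next y-line at t=0.8000; Δt_x=1.1547, Δt_y=2.0000
    x: enter (4,2) at t=0.4272
    y: enter (4,3) at t=0.8000 ← occupied
  → r_1 = 0.8000
beam 2: φ=-45°, α=195°
  dir = (cos 195°, sin 195°) = (-0.9659, -0.2588); from cell (5,2)
  next x-line at t=0.3831, next y-line at t=2.3182; Δt_x=1.0353, Δt_y=3.8637
    x: enter (4,2) at t=0.3831
    x: enter (3,2) at t=1.4183
    y: enter (3,1) at t=2.3182 ← occupied
  → r_2 = 2.3182
beam 3: φ=45°, α=285°
  dir = (cos 285°, sin 285°) = (0.2588, -0.9659); from cell (5,2)
  next x-line at t=2.4341, next y-line at t=0.6212; Δt_x=3.8637, Δt_y=1.0353
    y: enter (5,1) at t=0.6212 ← occupied
  → r_3 = 0.6212
beam 4: φ=90°, α=330°
  dir = (cos 330°, sin 330°) = (0.8660, -0.5000); from cell (5,2)
  next x-line at t=0.7275, next y-line at t=1.2000; Δt_x=1.1547, Δt_y=2.0000
    x: enter (6,2) at t=0.7275
    y: enter (6,1) at t=1.2000
    x: enter (7,1) at t=1.8822
    x: enter (8,1) at t=3.0369 ← occupied
  → r_4 = 3.0369

ranges = [0.8000, 2.3182, 0.6212, 3.0369]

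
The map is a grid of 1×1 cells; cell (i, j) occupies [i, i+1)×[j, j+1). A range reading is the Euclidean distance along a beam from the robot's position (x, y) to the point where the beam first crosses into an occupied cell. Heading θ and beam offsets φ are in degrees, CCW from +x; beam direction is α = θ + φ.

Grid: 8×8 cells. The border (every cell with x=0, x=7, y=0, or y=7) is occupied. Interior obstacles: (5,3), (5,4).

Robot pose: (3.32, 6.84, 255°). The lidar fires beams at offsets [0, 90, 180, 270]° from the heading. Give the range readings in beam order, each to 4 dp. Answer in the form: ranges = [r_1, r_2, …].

beam 1: φ=0°, α=255°
  cosα=-0.2588 sinα=-0.9659 | (3,6) | tMaxX 1.2364 tMaxY 0.8696 | tΔX 3.8637 tΔY 1.0353
    t=0.8696 [y] (3,5)
    t=1.2364 [x] (2,5)
    t=1.9049 [y] (2,4)
    t=2.9402 [y] (2,3)
    t=3.9755 [y] (2,2)
    t=5.0107 [y] (2,1)
    t=5.1001 [x] (1,1)
    t=6.0460 [y] (1,0) — stop
  → r_1 = 6.0460
beam 2: φ=90°, α=345°
  cosα=0.9659 sinα=-0.2588 | (3,6) | tMaxX 0.7040 tMaxY 3.2455 | tΔX 1.0353 tΔY 3.8637
    t=0.7040 [x] (4,6)
    t=1.7393 [x] (5,6)
    t=2.7745 [x] (6,6)
    t=3.2455 [y] (6,5)
    t=3.8098 [x] (7,5) — stop
  → r_2 = 3.8098
beam 3: φ=180°, α=75°
  cosα=0.2588 sinα=0.9659 | (3,6) | tMaxX 2.6273 tMaxY 0.1656 | tΔX 3.8637 tΔY 1.0353
    t=0.1656 [y] (3,7) — stop
  → r_3 = 0.1656
beam 4: φ=270°, α=165°
  cosα=-0.9659 sinα=0.2588 | (3,6) | tMaxX 0.3313 tMaxY 0.6182 | tΔX 1.0353 tΔY 3.8637
    t=0.3313 [x] (2,6)
    t=0.6182 [y] (2,7) — stop
  → r_4 = 0.6182

ranges = [6.0460, 3.8098, 0.1656, 0.6182]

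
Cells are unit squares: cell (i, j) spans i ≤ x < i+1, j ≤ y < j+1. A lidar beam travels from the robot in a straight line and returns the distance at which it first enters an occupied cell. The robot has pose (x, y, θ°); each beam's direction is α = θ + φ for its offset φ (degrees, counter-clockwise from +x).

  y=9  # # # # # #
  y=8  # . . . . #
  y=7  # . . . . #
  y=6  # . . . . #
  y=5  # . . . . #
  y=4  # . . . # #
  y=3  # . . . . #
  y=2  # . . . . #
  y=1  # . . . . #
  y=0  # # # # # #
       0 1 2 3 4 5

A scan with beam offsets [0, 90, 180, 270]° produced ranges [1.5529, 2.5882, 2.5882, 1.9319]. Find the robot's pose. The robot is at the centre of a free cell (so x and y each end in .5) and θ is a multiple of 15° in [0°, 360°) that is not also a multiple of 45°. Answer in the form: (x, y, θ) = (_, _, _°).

(x, y, θ) = (3.5, 6.5, 15°)

Enumerate (i+0.5, j+0.5, θ) over the 31 free cells and 16 admissible headings. For each, cast all 4 beams and compare to the given ranges.
  (4.5, 8.5, 150°): beam 1 = 1.0000 ≠ 1.5529 ✗
  (2.5, 1.5, 300°): beam 1 = 0.5774 ≠ 1.5529 ✗
  (4.5, 2.5, 195°): beam 1 = 3.6235 ≠ 1.5529 ✗
  (1.5, 2.5, 60°): beam 1 = 7.0000 ≠ 1.5529 ✗
  (2.5, 3.5, 120°): beam 1 = 3.0000 ≠ 1.5529 ✗
  …
  (3.5, 6.5, 15°): r_1=1.5529, r_2=2.5882, r_3=2.5882, r_4=1.9319 — all match ✓
No second candidate reproduces the full scan.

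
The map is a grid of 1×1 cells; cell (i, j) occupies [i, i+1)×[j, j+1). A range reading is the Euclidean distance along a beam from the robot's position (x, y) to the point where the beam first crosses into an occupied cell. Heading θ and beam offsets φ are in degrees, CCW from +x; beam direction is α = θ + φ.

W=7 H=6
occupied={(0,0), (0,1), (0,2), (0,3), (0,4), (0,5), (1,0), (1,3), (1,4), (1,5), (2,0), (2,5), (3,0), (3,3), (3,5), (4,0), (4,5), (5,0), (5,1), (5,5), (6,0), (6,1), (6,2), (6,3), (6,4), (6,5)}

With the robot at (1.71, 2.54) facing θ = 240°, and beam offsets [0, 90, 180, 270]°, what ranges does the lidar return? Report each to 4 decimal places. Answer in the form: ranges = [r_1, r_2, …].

ranges = [1.4200, 3.0800, 0.5312, 0.8198]

beam 1: φ=0°, α=240°
  dir = (cos 240°, sin 240°) = (-0.5000, -0.8660); from cell (1,2)
  next x-line at t=1.4200, next y-line at t=0.6235; Δt_x=2.0000, Δt_y=1.1547
    y: enter (1,1) at t=0.6235
    x: enter (0,1) at t=1.4200 ← occupied
  → r_1 = 1.4200
beam 2: φ=90°, α=330°
  dir = (cos 330°, sin 330°) = (0.8660, -0.5000); from cell (1,2)
  next x-line at t=0.3349, next y-line at t=1.0800; Δt_x=1.1547, Δt_y=2.0000
    x: enter (2,2) at t=0.3349
    y: enter (2,1) at t=1.0800
    x: enter (3,1) at t=1.4896
    x: enter (4,1) at t=2.6443
    y: enter (4,0) at t=3.0800 ← occupied
  → r_2 = 3.0800
beam 3: φ=180°, α=60°
  dir = (cos 60°, sin 60°) = (0.5000, 0.8660); from cell (1,2)
  next x-line at t=0.5800, next y-line at t=0.5312; Δt_x=2.0000, Δt_y=1.1547
    y: enter (1,3) at t=0.5312 ← occupied
  → r_3 = 0.5312
beam 4: φ=270°, α=150°
  dir = (cos 150°, sin 150°) = (-0.8660, 0.5000); from cell (1,2)
  next x-line at t=0.8198, next y-line at t=0.9200; Δt_x=1.1547, Δt_y=2.0000
    x: enter (0,2) at t=0.8198 ← occupied
  → r_4 = 0.8198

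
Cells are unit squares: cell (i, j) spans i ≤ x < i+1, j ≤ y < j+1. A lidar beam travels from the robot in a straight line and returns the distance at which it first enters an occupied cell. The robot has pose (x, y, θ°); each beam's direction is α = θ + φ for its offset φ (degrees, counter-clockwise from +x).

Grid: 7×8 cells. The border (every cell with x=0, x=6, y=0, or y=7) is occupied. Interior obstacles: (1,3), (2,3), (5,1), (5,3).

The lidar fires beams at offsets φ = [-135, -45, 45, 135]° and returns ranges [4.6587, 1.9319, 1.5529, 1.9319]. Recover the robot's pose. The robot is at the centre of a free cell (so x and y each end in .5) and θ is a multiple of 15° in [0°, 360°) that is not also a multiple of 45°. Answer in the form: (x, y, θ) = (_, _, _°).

(x, y, θ) = (3.5, 2.5, 210°)

The pose lattice has 26·16 = 416 candidates. Test each by forward raycasting.
  (3.5, 4.5, 345°): beam 1 = 1.0000 ≠ 4.6587 ✗
  (3.5, 3.5, 330°): beam 1 = 0.5176 ≠ 4.6587 ✗
  (4.5, 1.5, 345°): beam 1 = 1.0000 ≠ 4.6587 ✗
  (3.5, 5.5, 75°): beam 1 = 4.0415 ≠ 4.6587 ✗
  …
  (3.5, 2.5, 210°): r_1=4.6587, r_2=1.9319, r_3=1.5529, r_4=1.9319 — all match ✓
Unique over the lattice → pose = (3.5, 2.5, 210°).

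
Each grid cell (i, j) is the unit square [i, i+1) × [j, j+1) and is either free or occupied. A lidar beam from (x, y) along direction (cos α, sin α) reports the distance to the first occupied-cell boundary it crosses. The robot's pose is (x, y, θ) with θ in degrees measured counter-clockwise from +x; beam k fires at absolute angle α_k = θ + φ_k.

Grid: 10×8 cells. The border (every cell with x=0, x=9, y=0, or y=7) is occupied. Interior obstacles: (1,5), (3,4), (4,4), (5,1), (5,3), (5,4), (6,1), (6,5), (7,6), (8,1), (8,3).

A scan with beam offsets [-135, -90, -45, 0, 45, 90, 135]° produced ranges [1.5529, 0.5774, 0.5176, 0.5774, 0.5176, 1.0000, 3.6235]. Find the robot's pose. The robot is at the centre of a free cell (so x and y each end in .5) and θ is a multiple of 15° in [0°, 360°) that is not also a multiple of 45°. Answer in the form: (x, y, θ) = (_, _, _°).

(x, y, θ) = (1.5, 4.5, 150°)

Enumerate (i+0.5, j+0.5, θ) over the 37 free cells and 16 admissible headings. For each, cast all 7 beams and compare to the given ranges.
  (7.5, 5.5, 75°): beam 1 = 1.7321 ≠ 1.5529 ✗
  (4.5, 1.5, 30°): beam 1 = 0.5176 ≠ 1.5529 ✗
  (7.5, 1.5, 300°): beam 1 = 0.5176 ≠ 1.5529 ✗
  (2.5, 3.5, 240°): beam 1 = 1.9319 ≠ 1.5529 ✗
  …
  (1.5, 4.5, 150°): r_1=1.5529, r_2=0.5774, r_3=0.5176, r_4=0.5774, r_5=0.5176, r_6=1.0000, r_7=3.6235 — all match ✓
Only this pose fits every beam.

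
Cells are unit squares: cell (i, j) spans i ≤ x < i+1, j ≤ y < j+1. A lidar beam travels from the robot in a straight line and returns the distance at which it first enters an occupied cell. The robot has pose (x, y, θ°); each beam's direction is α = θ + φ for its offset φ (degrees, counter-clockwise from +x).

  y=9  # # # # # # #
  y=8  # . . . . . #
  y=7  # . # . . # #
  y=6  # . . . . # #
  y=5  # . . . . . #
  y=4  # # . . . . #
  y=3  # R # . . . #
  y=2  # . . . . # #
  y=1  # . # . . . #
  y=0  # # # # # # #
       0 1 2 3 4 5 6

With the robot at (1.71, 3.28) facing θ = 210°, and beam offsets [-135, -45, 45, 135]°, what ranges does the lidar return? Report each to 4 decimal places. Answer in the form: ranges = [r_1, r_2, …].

beam 1: φ=-135°, α=75°
  direction (0.2588, 0.9659); cell (1,3); t to first gridline: x 1.1205, y 0.7454 (then +3.8637 / +1.0353)
    (1,4) via y @ 0.7454  # hit
  → r_1 = 0.7454
beam 2: φ=-45°, α=165°
  direction (-0.9659, 0.2588); cell (1,3); t to first gridline: x 0.7350, y 2.7819 (then +1.0353 / +3.8637)
    (0,3) via x @ 0.7350  # hit
  → r_2 = 0.7350
beam 3: φ=45°, α=255°
  direction (-0.2588, -0.9659); cell (1,3); t to first gridline: x 2.7432, y 0.2899 (then +3.8637 / +1.0353)
    (1,2) via y @ 0.2899
    (1,1) via y @ 1.3252
    (1,0) via y @ 2.3604  # hit
  → r_3 = 2.3604
beam 4: φ=135°, α=345°
  direction (0.9659, -0.2588); cell (1,3); t to first gridline: x 0.3002, y 1.0818 (then +1.0353 / +3.8637)
    (2,3) via x @ 0.3002  # hit
  → r_4 = 0.3002

ranges = [0.7454, 0.7350, 2.3604, 0.3002]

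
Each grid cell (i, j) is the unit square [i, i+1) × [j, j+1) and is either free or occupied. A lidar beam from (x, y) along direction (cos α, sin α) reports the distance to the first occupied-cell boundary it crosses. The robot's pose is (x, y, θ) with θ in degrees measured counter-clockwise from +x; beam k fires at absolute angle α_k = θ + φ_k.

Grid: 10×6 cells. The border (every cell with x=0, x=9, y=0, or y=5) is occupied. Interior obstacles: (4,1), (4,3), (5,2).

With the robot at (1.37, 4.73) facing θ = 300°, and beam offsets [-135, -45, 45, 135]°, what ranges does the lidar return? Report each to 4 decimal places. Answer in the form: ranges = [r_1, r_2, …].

ranges = [0.3831, 1.4296, 2.8205, 0.2795]

beam 1: φ=-135°, α=165°
  direction (-0.9659, 0.2588); cell (1,4); t to first gridline: x 0.3831, y 1.0432 (then +1.0353 / +3.8637)
    (0,4) via x @ 0.3831  # hit
  → r_1 = 0.3831
beam 2: φ=-45°, α=255°
  direction (-0.2588, -0.9659); cell (1,4); t to first gridline: x 1.4296, y 0.7558 (then +3.8637 / +1.0353)
    (1,3) via y @ 0.7558
    (0,3) via x @ 1.4296  # hit
  → r_2 = 1.4296
beam 3: φ=45°, α=345°
  direction (0.9659, -0.2588); cell (1,4); t to first gridline: x 0.6522, y 2.8205 (then +1.0353 / +3.8637)
    (2,4) via x @ 0.6522
    (3,4) via x @ 1.6875
    (4,4) via x @ 2.7228
    (4,3) via y @ 2.8205  # hit
  → r_3 = 2.8205
beam 4: φ=135°, α=75°
  direction (0.2588, 0.9659); cell (1,4); t to first gridline: x 2.4341, y 0.2795 (then +3.8637 / +1.0353)
    (1,5) via y @ 0.2795  # hit
  → r_4 = 0.2795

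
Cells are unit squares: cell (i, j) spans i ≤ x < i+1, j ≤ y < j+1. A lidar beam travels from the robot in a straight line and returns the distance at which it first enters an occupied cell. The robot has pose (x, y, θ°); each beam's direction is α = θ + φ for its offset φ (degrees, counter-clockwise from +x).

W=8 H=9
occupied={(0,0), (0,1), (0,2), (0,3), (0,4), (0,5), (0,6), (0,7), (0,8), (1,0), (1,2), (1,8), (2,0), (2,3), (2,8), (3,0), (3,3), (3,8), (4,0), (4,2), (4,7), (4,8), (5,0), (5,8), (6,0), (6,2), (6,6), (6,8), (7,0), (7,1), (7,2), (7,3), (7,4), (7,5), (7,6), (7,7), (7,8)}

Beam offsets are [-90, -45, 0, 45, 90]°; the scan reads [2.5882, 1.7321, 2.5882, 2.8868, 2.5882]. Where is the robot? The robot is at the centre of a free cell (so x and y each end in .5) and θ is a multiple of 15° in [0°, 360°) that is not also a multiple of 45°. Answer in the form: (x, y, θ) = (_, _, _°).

(x, y, θ) = (3.5, 5.5, 105°)

Candidates: 35 free-cell centres × 16 headings = 560 poses. Raycast each; keep the one whose scan matches to 4 dp.
  (2.5, 5.5, 240°): beam 1 = 1.7321 ≠ 2.5882 ✗
  (4.5, 4.5, 15°): beam 1 = 1.5529 ≠ 2.5882 ✗
  (3.5, 7.5, 15°): beam 1 = 4.6587 ≠ 2.5882 ✗
  (3.5, 2.5, 195°): beam 1 = 0.5176 ≠ 2.5882 ✗
  (2.5, 1.5, 150°): beam 1 = 1.7321 ≠ 2.5882 ✗
  …
  (3.5, 5.5, 105°): r_1=2.5882, r_2=1.7321, r_3=2.5882, r_4=2.8868, r_5=2.5882 — all match ✓
No second candidate reproduces the full scan.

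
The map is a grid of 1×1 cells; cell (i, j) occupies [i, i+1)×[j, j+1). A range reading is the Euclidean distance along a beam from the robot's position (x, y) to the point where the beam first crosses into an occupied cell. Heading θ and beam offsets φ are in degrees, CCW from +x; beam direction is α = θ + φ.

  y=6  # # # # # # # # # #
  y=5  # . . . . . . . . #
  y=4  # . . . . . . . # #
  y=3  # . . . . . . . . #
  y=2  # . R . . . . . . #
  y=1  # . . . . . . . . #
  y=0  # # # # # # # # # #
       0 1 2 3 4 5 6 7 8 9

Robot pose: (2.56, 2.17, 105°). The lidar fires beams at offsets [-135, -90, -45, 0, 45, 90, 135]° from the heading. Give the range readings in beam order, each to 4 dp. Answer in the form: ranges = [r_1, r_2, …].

beam 1: φ=-135°, α=330°
  cosα=0.8660 sinα=-0.5000 | (2,2) | tMaxX 0.5081 tMaxY 0.3400 | tΔX 1.1547 tΔY 2.0000
    t=0.3400 [y] (2,1)
    t=0.5081 [x] (3,1)
    t=1.6628 [x] (4,1)
    t=2.3400 [y] (4,0) — stop
  → r_1 = 2.3400
beam 2: φ=-90°, α=15°
  cosα=0.9659 sinα=0.2588 | (2,2) | tMaxX 0.4555 tMaxY 3.2069 | tΔX 1.0353 tΔY 3.8637
    t=0.4555 [x] (3,2)
    t=1.4908 [x] (4,2)
    t=2.5261 [x] (5,2)
    t=3.2069 [y] (5,3)
    t=3.5614 [x] (6,3)
    t=4.5966 [x] (7,3)
    t=5.6319 [x] (8,3)
    t=6.6672 [x] (9,3) — stop
  → r_2 = 6.6672
beam 3: φ=-45°, α=60°
  cosα=0.5000 sinα=0.8660 | (2,2) | tMaxX 0.8800 tMaxY 0.9584 | tΔX 2.0000 tΔY 1.1547
    t=0.8800 [x] (3,2)
    t=0.9584 [y] (3,3)
    t=2.1131 [y] (3,4)
    t=2.8800 [x] (4,4)
    t=3.2678 [y] (4,5)
    t=4.4225 [y] (4,6) — stop
  → r_3 = 4.4225
beam 4: φ=0°, α=105°
  cosα=-0.2588 sinα=0.9659 | (2,2) | tMaxX 2.1637 tMaxY 0.8593 | tΔX 3.8637 tΔY 1.0353
    t=0.8593 [y] (2,3)
    t=1.8946 [y] (2,4)
    t=2.1637 [x] (1,4)
    t=2.9298 [y] (1,5)
    t=3.9651 [y] (1,6) — stop
  → r_4 = 3.9651
beam 5: φ=45°, α=150°
  cosα=-0.8660 sinα=0.5000 | (2,2) | tMaxX 0.6466 tMaxY 1.6600 | tΔX 1.1547 tΔY 2.0000
    t=0.6466 [x] (1,2)
    t=1.6600 [y] (1,3)
    t=1.8013 [x] (0,3) — stop
  → r_5 = 1.8013
beam 6: φ=90°, α=195°
  cosα=-0.9659 sinα=-0.2588 | (2,2) | tMaxX 0.5798 tMaxY 0.6568 | tΔX 1.0353 tΔY 3.8637
    t=0.5798 [x] (1,2)
    t=0.6568 [y] (1,1)
    t=1.6150 [x] (0,1) — stop
  → r_6 = 1.6150
beam 7: φ=135°, α=240°
  cosα=-0.5000 sinα=-0.8660 | (2,2) | tMaxX 1.1200 tMaxY 0.1963 | tΔX 2.0000 tΔY 1.1547
    t=0.1963 [y] (2,1)
    t=1.1200 [x] (1,1)
    t=1.3510 [y] (1,0) — stop
  → r_7 = 1.3510

ranges = [2.3400, 6.6672, 4.4225, 3.9651, 1.8013, 1.6150, 1.3510]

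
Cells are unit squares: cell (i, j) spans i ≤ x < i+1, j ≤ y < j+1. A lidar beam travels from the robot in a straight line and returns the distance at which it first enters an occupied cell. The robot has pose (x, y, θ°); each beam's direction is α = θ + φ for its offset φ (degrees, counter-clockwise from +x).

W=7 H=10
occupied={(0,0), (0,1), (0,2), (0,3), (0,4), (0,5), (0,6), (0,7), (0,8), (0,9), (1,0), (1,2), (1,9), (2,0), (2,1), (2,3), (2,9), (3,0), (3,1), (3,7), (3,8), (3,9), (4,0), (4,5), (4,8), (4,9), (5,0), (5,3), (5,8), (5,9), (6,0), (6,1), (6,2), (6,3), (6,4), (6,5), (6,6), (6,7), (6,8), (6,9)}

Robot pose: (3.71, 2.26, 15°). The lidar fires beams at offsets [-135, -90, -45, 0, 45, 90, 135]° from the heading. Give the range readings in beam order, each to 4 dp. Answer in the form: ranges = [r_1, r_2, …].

ranges = [0.3002, 0.2692, 2.5200, 2.3708, 4.5800, 6.9778, 1.4800]

beam 1: φ=-135°, α=240°
  dir = (cos 240°, sin 240°) = (-0.5000, -0.8660); from cell (3,2)
  next x-line at t=1.4200, next y-line at t=0.3002; Δt_x=2.0000, Δt_y=1.1547
    y: enter (3,1) at t=0.3002 ← occupied
  → r_1 = 0.3002
beam 2: φ=-90°, α=285°
  dir = (cos 285°, sin 285°) = (0.2588, -0.9659); from cell (3,2)
  next x-line at t=1.1205, next y-line at t=0.2692; Δt_x=3.8637, Δt_y=1.0353
    y: enter (3,1) at t=0.2692 ← occupied
  → r_2 = 0.2692
beam 3: φ=-45°, α=330°
  dir = (cos 330°, sin 330°) = (0.8660, -0.5000); from cell (3,2)
  next x-line at t=0.3349, next y-line at t=0.5200; Δt_x=1.1547, Δt_y=2.0000
    x: enter (4,2) at t=0.3349
    y: enter (4,1) at t=0.5200
    x: enter (5,1) at t=1.4896
    y: enter (5,0) at t=2.5200 ← occupied
  → r_3 = 2.5200
beam 4: φ=0°, α=15°
  dir = (cos 15°, sin 15°) = (0.9659, 0.2588); from cell (3,2)
  next x-line at t=0.3002, next y-line at t=2.8591; Δt_x=1.0353, Δt_y=3.8637
    x: enter (4,2) at t=0.3002
    x: enter (5,2) at t=1.3355
    x: enter (6,2) at t=2.3708 ← occupied
  → r_4 = 2.3708
beam 5: φ=45°, α=60°
  dir = (cos 60°, sin 60°) = (0.5000, 0.8660); from cell (3,2)
  next x-line at t=0.5800, next y-line at t=0.8545; Δt_x=2.0000, Δt_y=1.1547
    x: enter (4,2) at t=0.5800
    y: enter (4,3) at t=0.8545
    y: enter (4,4) at t=2.0092
    x: enter (5,4) at t=2.5800
    y: enter (5,5) at t=3.1639
    y: enter (5,6) at t=4.3186
    x: enter (6,6) at t=4.5800 ← occupied
  → r_5 = 4.5800
beam 6: φ=90°, α=105°
  dir = (cos 105°, sin 105°) = (-0.2588, 0.9659); from cell (3,2)
  next x-line at t=2.7432, next y-line at t=0.7661; Δt_x=3.8637, Δt_y=1.0353
    y: enter (3,3) at t=0.7661
    y: enter (3,4) at t=1.8014
    x: enter (2,4) at t=2.7432
    y: enter (2,5) at t=2.8367
    y: enter (2,6) at t=3.8719
    y: enter (2,7) at t=4.9072
    y: enter (2,8) at t=5.9425
    x: enter (1,8) at t=6.6069
    y: enter (1,9) at t=6.9778 ← occupied
  → r_6 = 6.9778
beam 7: φ=135°, α=150°
  dir = (cos 150°, sin 150°) = (-0.8660, 0.5000); from cell (3,2)
  next x-line at t=0.8198, next y-line at t=1.4800; Δt_x=1.1547, Δt_y=2.0000
    x: enter (2,2) at t=0.8198
    y: enter (2,3) at t=1.4800 ← occupied
  → r_7 = 1.4800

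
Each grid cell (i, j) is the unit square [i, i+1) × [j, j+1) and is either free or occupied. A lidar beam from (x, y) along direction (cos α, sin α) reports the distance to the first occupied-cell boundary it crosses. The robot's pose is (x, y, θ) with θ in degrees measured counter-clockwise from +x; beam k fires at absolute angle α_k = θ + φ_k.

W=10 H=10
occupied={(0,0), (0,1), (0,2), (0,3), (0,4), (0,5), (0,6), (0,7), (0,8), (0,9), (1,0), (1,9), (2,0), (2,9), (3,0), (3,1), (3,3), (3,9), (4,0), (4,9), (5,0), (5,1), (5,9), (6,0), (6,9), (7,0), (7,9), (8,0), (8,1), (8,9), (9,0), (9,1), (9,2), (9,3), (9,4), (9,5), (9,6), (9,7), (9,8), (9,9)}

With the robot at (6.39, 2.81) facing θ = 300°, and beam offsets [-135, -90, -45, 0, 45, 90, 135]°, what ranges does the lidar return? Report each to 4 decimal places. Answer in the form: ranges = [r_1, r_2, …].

ranges = [2.4743, 2.7597, 1.5068, 2.0900, 2.7021, 3.0138, 6.4084]

beam 1: φ=-135°, α=165°
  d=(-0.9659,0.2588)  start (6,2)  tX=0.4038 tY=0.7341  stride 1/|dx|=1.0353 1/|dy|=3.8637
    cross x-line → (5,2), t=0.4038
    cross y-line → (5,3), t=0.7341
    cross x-line → (4,3), t=1.4390
    cross x-line → (3,3), t=2.4743 (wall)
  → r_1 = 2.4743
beam 2: φ=-90°, α=210°
  d=(-0.8660,-0.5000)  start (6,2)  tX=0.4503 tY=1.6200  stride 1/|dx|=1.1547 1/|dy|=2.0000
    cross x-line → (5,2), t=0.4503
    cross x-line → (4,2), t=1.6050
    cross y-line → (4,1), t=1.6200
    cross x-line → (3,1), t=2.7597 (wall)
  → r_2 = 2.7597
beam 3: φ=-45°, α=255°
  d=(-0.2588,-0.9659)  start (6,2)  tX=1.5068 tY=0.8386  stride 1/|dx|=3.8637 1/|dy|=1.0353
    cross y-line → (6,1), t=0.8386
    cross x-line → (5,1), t=1.5068 (wall)
  → r_3 = 1.5068
beam 4: φ=0°, α=300°
  d=(0.5000,-0.8660)  start (6,2)  tX=1.2200 tY=0.9353  stride 1/|dx|=2.0000 1/|dy|=1.1547
    cross y-line → (6,1), t=0.9353
    cross x-line → (7,1), t=1.2200
    cross y-line → (7,0), t=2.0900 (wall)
  → r_4 = 2.0900
beam 5: φ=45°, α=345°
  d=(0.9659,-0.2588)  start (6,2)  tX=0.6315 tY=3.1296  stride 1/|dx|=1.0353 1/|dy|=3.8637
    cross x-line → (7,2), t=0.6315
    cross x-line → (8,2), t=1.6668
    cross x-line → (9,2), t=2.7021 (wall)
  → r_5 = 2.7021
beam 6: φ=90°, α=30°
  d=(0.8660,0.5000)  start (6,2)  tX=0.7044 tY=0.3800  stride 1/|dx|=1.1547 1/|dy|=2.0000
    cross y-line → (6,3), t=0.3800
    cross x-line → (7,3), t=0.7044
    cross x-line → (8,3), t=1.8591
    cross y-line → (8,4), t=2.3800
    cross x-line → (9,4), t=3.0138 (wall)
  → r_6 = 3.0138
beam 7: φ=135°, α=75°
  d=(0.2588,0.9659)  start (6,2)  tX=2.3569 tY=0.1967  stride 1/|dx|=3.8637 1/|dy|=1.0353
    cross y-line → (6,3), t=0.1967
    cross y-line → (6,4), t=1.2320
    cross y-line → (6,5), t=2.2673
    cross x-line → (7,5), t=2.3569
    cross y-line → (7,6), t=3.3025
    cross y-line → (7,7), t=4.3378
    cross y-line → (7,8), t=5.3731
    cross x-line → (8,8), t=6.2206
    cross y-line → (8,9), t=6.4084 (wall)
  → r_7 = 6.4084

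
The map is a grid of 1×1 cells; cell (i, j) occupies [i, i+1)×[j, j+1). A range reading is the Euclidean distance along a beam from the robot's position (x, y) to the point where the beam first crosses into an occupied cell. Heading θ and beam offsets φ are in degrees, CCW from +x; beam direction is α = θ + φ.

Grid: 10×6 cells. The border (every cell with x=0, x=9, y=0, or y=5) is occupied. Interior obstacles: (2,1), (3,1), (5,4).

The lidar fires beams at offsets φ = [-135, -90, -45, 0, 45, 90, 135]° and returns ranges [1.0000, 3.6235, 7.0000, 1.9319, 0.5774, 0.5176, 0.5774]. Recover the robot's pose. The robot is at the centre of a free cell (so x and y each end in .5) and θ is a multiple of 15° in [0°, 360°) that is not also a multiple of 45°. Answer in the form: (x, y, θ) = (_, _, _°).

Enumerate (i+0.5, j+0.5, θ) over the 29 free cells and 16 admissible headings. For each, cast all 7 beams and compare to the given ranges.
  (4.5, 4.5, 105°): beam 1 = 0.5774 ≠ 1.0000 ✗
  (4.5, 4.5, 195°): beam 1 = 0.5774 ≠ 1.0000 ✗
  (5.5, 2.5, 75°): beam 1 = 1.7321 ≠ 1.0000 ✗
  (8.5, 4.5, 120°): beam 1 = 0.5176 ≠ 1.0000 ✗
  …
  (8.5, 1.5, 195°): r_1=1.0000, r_2=3.6235, r_3=7.0000, r_4=1.9319, r_5=0.5774, r_6=0.5176, r_7=0.5774 — all match ✓
Unique over the lattice → pose = (8.5, 1.5, 195°).

(x, y, θ) = (8.5, 1.5, 195°)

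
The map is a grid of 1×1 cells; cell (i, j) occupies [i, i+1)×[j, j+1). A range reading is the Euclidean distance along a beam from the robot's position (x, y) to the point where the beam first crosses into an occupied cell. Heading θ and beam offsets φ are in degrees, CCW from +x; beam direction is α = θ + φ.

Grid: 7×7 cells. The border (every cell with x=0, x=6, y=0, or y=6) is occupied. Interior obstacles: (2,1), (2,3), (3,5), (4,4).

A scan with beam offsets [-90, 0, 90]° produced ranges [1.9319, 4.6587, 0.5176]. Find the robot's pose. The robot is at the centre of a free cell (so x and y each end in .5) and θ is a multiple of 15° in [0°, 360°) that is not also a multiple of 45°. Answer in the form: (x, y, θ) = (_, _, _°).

(x, y, θ) = (5.5, 1.5, 165°)

Enumerate (i+0.5, j+0.5, θ) over the 21 free cells and 16 admissible headings. For each, cast all 3 beams and compare to the given ranges.
  (1.5, 4.5, 30°): beam 1 = 1.0000 ≠ 1.9319 ✗
  (2.5, 2.5, 210°): beam 1 = 0.5774 ≠ 1.9319 ✗
  (4.5, 3.5, 105°): beam 1 = 1.5529 ≠ 1.9319 ✗
  (4.5, 3.5, 210°): beam 1 = 0.5774 ≠ 1.9319 ✗
  …
  (5.5, 1.5, 165°): r_1=1.9319, r_2=4.6587, r_3=0.5176 — all match ✓
Unique over the lattice → pose = (5.5, 1.5, 165°).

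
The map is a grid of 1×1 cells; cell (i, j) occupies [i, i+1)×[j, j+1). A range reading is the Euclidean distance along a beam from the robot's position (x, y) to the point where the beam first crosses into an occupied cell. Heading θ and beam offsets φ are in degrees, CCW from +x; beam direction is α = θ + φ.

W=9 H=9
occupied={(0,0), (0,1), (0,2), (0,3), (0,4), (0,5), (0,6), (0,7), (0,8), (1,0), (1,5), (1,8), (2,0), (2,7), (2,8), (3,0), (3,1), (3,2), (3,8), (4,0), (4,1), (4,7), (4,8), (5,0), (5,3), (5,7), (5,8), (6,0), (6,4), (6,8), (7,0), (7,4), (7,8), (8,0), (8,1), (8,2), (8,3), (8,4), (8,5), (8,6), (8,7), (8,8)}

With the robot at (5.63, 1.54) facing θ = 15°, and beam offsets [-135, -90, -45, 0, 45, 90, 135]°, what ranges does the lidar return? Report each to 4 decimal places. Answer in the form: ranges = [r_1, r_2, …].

beam 1: φ=-135°, α=240°
  dir = (cos 240°, sin 240°) = (-0.5000, -0.8660); from cell (5,1)
  next x-line at t=1.2600, next y-line at t=0.6235; Δt_x=2.0000, Δt_y=1.1547
    y: enter (5,0) at t=0.6235 ← occupied
  → r_1 = 0.6235
beam 2: φ=-90°, α=285°
  dir = (cos 285°, sin 285°) = (0.2588, -0.9659); from cell (5,1)
  next x-line at t=1.4296, next y-line at t=0.5590; Δt_x=3.8637, Δt_y=1.0353
    y: enter (5,0) at t=0.5590 ← occupied
  → r_2 = 0.5590
beam 3: φ=-45°, α=330°
  dir = (cos 330°, sin 330°) = (0.8660, -0.5000); from cell (5,1)
  next x-line at t=0.4272, next y-line at t=1.0800; Δt_x=1.1547, Δt_y=2.0000
    x: enter (6,1) at t=0.4272
    y: enter (6,0) at t=1.0800 ← occupied
  → r_3 = 1.0800
beam 4: φ=0°, α=15°
  dir = (cos 15°, sin 15°) = (0.9659, 0.2588); from cell (5,1)
  next x-line at t=0.3831, next y-line at t=1.7773; Δt_x=1.0353, Δt_y=3.8637
    x: enter (6,1) at t=0.3831
    x: enter (7,1) at t=1.4183
    y: enter (7,2) at t=1.7773
    x: enter (8,2) at t=2.4536 ← occupied
  → r_4 = 2.4536
beam 5: φ=45°, α=60°
  dir = (cos 60°, sin 60°) = (0.5000, 0.8660); from cell (5,1)
  next x-line at t=0.7400, next y-line at t=0.5312; Δt_x=2.0000, Δt_y=1.1547
    y: enter (5,2) at t=0.5312
    x: enter (6,2) at t=0.7400
    y: enter (6,3) at t=1.6859
    x: enter (7,3) at t=2.7400
    y: enter (7,4) at t=2.8406 ← occupied
  → r_5 = 2.8406
beam 6: φ=90°, α=105°
  dir = (cos 105°, sin 105°) = (-0.2588, 0.9659); from cell (5,1)
  next x-line at t=2.4341, next y-line at t=0.4762; Δt_x=3.8637, Δt_y=1.0353
    y: enter (5,2) at t=0.4762
    y: enter (5,3) at t=1.5115 ← occupied
  → r_6 = 1.5115
beam 7: φ=135°, α=150°
  dir = (cos 150°, sin 150°) = (-0.8660, 0.5000); from cell (5,1)
  next x-line at t=0.7275, next y-line at t=0.9200; Δt_x=1.1547, Δt_y=2.0000
    x: enter (4,1) at t=0.7275 ← occupied
  → r_7 = 0.7275

ranges = [0.6235, 0.5590, 1.0800, 2.4536, 2.8406, 1.5115, 0.7275]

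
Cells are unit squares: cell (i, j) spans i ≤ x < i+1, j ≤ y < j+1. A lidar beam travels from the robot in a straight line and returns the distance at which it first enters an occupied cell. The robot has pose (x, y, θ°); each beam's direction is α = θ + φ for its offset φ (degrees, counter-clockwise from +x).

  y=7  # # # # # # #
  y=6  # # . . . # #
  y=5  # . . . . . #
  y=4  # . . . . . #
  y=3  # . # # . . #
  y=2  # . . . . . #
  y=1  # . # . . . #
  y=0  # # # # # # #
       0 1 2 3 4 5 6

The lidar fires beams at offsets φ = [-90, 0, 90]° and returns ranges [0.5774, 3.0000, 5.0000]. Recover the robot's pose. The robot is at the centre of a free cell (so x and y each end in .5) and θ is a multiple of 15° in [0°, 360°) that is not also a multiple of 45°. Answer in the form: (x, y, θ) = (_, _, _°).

(x, y, θ) = (5.5, 5.5, 150°)

Enumerate (i+0.5, j+0.5, θ) over the 25 free cells and 16 admissible headings. For each, cast all 3 beams and compare to the given ranges.
  (3.5, 1.5, 240°): beam 2 = 0.5774 ≠ 3.0000 ✗
  (3.5, 2.5, 75°): beam 1 = 2.5882 ≠ 0.5774 ✗
  (2.5, 2.5, 75°): beam 1 = 3.6235 ≠ 0.5774 ✗
  (2.5, 4.5, 75°): beam 1 = 3.6235 ≠ 0.5774 ✗
  (3.5, 4.5, 240°): beam 1 = 2.8868 ≠ 0.5774 ✗
  …
  (5.5, 5.5, 150°): r_1=0.5774, r_2=3.0000, r_3=5.0000 — all match ✓
No second candidate reproduces the full scan.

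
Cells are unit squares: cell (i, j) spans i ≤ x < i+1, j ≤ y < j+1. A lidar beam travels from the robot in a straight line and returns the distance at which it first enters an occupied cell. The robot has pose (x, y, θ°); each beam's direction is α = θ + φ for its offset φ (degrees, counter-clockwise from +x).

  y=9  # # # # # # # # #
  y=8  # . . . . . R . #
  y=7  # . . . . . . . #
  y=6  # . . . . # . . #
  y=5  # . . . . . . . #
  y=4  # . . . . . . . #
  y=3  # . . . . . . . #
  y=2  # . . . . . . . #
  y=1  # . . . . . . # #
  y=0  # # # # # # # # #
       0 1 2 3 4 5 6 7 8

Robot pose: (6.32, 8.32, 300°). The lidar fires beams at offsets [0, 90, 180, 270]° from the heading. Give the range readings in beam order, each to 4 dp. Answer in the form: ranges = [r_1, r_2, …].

ranges = [3.3600, 1.3600, 0.7852, 6.1430]

beam 1: φ=0°, α=300°
  direction (0.5000, -0.8660); cell (6,8); t to first gridline: x 1.3600, y 0.3695 (then +2.0000 / +1.1547)
    (6,7) via y @ 0.3695
    (7,7) via x @ 1.3600
    (7,6) via y @ 1.5242
    (7,5) via y @ 2.6789
    (8,5) via x @ 3.3600  # hit
  → r_1 = 3.3600
beam 2: φ=90°, α=30°
  direction (0.8660, 0.5000); cell (6,8); t to first gridline: x 0.7852, y 1.3600 (then +1.1547 / +2.0000)
    (7,8) via x @ 0.7852
    (7,9) via y @ 1.3600  # hit
  → r_2 = 1.3600
beam 3: φ=180°, α=120°
  direction (-0.5000, 0.8660); cell (6,8); t to first gridline: x 0.6400, y 0.7852 (then +2.0000 / +1.1547)
    (5,8) via x @ 0.6400
    (5,9) via y @ 0.7852  # hit
  → r_3 = 0.7852
beam 4: φ=270°, α=210°
  direction (-0.8660, -0.5000); cell (6,8); t to first gridline: x 0.3695, y 0.6400 (then +1.1547 / +2.0000)
    (5,8) via x @ 0.3695
    (5,7) via y @ 0.6400
    (4,7) via x @ 1.5242
    (4,6) via y @ 2.6400
    (3,6) via x @ 2.6789
    (2,6) via x @ 3.8336
    (2,5) via y @ 4.6400
    (1,5) via x @ 4.9883
    (0,5) via x @ 6.1430  # hit
  → r_4 = 6.1430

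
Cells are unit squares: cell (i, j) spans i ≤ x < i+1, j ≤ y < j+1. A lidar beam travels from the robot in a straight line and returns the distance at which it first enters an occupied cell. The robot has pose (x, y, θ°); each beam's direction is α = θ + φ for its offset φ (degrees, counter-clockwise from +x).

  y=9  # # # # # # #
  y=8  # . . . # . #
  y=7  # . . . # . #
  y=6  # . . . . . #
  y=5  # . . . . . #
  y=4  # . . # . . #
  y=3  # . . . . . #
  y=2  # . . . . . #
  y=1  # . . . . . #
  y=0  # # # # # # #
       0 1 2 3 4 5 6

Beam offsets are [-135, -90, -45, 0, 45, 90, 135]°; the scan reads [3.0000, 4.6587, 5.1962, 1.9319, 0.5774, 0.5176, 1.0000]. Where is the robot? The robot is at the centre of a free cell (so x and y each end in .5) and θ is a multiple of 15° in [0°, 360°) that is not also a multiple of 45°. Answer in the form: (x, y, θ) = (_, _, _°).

The pose lattice has 37·16 = 592 candidates. Test each by forward raycasting.
  (2.5, 4.5, 60°): beam 1 = 3.6235 ≠ 3.0000 ✗
  (4.5, 5.5, 255°): beam 1 = 4.0415 ≠ 3.0000 ✗
  (1.5, 3.5, 210°): beam 1 = 5.6940 ≠ 3.0000 ✗
  (3.5, 7.5, 150°): beam 1 = 0.5176 ≠ 3.0000 ✗
  …
  (1.5, 2.5, 105°): r_1=3.0000, r_2=4.6587, r_3=5.1962, r_4=1.9319, r_5=0.5774, r_6=0.5176, r_7=1.0000 — all match ✓
No second candidate reproduces the full scan.

(x, y, θ) = (1.5, 2.5, 105°)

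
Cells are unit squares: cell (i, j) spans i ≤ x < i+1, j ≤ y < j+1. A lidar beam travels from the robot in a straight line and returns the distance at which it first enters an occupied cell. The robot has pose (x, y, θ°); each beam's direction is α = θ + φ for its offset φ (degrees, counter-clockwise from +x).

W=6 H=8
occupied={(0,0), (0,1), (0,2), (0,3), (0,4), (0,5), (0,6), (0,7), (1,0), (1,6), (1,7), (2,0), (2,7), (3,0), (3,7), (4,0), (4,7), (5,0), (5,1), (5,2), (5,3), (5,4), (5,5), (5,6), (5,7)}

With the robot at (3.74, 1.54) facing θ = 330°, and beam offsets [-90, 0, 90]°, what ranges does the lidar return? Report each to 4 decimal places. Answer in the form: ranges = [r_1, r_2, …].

beam 1: φ=-90°, α=240°
  cosα=-0.5000 sinα=-0.8660 | (3,1) | tMaxX 1.4800 tMaxY 0.6235 | tΔX 2.0000 tΔY 1.1547
    t=0.6235 [y] (3,0) — stop
  → r_1 = 0.6235
beam 2: φ=0°, α=330°
  cosα=0.8660 sinα=-0.5000 | (3,1) | tMaxX 0.3002 tMaxY 1.0800 | tΔX 1.1547 tΔY 2.0000
    t=0.3002 [x] (4,1)
    t=1.0800 [y] (4,0) — stop
  → r_2 = 1.0800
beam 3: φ=90°, α=60°
  cosα=0.5000 sinα=0.8660 | (3,1) | tMaxX 0.5200 tMaxY 0.5312 | tΔX 2.0000 tΔY 1.1547
    t=0.5200 [x] (4,1)
    t=0.5312 [y] (4,2)
    t=1.6859 [y] (4,3)
    t=2.5200 [x] (5,3) — stop
  → r_3 = 2.5200

ranges = [0.6235, 1.0800, 2.5200]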